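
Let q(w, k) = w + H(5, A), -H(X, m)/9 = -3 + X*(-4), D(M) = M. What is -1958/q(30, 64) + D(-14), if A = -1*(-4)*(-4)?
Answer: -5276/237 ≈ -22.262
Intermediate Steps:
A = -16 (A = 4*(-4) = -16)
H(X, m) = 27 + 36*X (H(X, m) = -9*(-3 + X*(-4)) = -9*(-3 - 4*X) = 27 + 36*X)
q(w, k) = 207 + w (q(w, k) = w + (27 + 36*5) = w + (27 + 180) = w + 207 = 207 + w)
-1958/q(30, 64) + D(-14) = -1958/(207 + 30) - 14 = -1958/237 - 14 = -5276/237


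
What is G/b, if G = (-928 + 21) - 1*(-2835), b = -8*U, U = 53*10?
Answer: -241/530 ≈ -0.45472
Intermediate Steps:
U = 530
b = -4240 (b = -8*530 = -4240)
G = 1928 (G = -907 + 2835 = 1928)
G/b = 1928/(-4240) = 1928*(-1/4240) = -241/530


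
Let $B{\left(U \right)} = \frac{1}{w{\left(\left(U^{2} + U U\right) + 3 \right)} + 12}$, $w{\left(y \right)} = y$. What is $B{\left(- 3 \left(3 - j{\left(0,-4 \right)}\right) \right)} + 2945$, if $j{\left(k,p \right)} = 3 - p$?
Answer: $\frac{892336}{303} \approx 2945.0$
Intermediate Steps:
$B{\left(U \right)} = \frac{1}{15 + 2 U^{2}}$ ($B{\left(U \right)} = \frac{1}{\left(\left(U^{2} + U U\right) + 3\right) + 12} = \frac{1}{\left(\left(U^{2} + U^{2}\right) + 3\right) + 12} = \frac{1}{\left(2 U^{2} + 3\right) + 12} = \frac{1}{\left(3 + 2 U^{2}\right) + 12} = \frac{1}{15 + 2 U^{2}}$)
$B{\left(- 3 \left(3 - j{\left(0,-4 \right)}\right) \right)} + 2945 = \frac{1}{15 + 2 \left(- 3 \left(3 - \left(3 - -4\right)\right)\right)^{2}} + 2945 = \frac{1}{15 + 2 \left(- 3 \left(3 - \left(3 + 4\right)\right)\right)^{2}} + 2945 = \frac{1}{15 + 2 \left(- 3 \left(3 - 7\right)\right)^{2}} + 2945 = \frac{1}{15 + 2 \left(\left(-3\right) \left(-4\right)\right)^{2}} + 2945 = \frac{1}{15 + 2 \cdot 12^{2}} + 2945 = \frac{1}{15 + 2 \cdot 144} + 2945 = \frac{1}{15 + 288} + 2945 = \frac{1}{303} + 2945 = \frac{892336}{303}$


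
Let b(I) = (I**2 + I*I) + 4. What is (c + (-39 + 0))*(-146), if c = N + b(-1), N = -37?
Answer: 10220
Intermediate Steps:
b(I) = 4 + 2*I**2 (b(I) = (I**2 + I**2) + 4 = 2*I**2 + 4 = 4 + 2*I**2)
c = -31 (c = -37 + (4 + 2*(-1)**2) = -37 + (4 + 2*1) = -37 + (4 + 2) = -37 + 6 = -31)
(c + (-39 + 0))*(-146) = (-31 + (-39 + 0))*(-146) = (-31 - 39)*(-146) = -70*(-146) = 10220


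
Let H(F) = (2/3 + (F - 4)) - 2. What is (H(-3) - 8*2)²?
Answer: 5329/9 ≈ 592.11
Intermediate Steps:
H(F) = -16/3 + F (H(F) = (2*(⅓) + (-4 + F)) - 2 = (⅔ + (-4 + F)) - 2 = (-10/3 + F) - 2 = -16/3 + F)
(H(-3) - 8*2)² = ((-16/3 - 3) - 8*2)² = (-25/3 - 16)² = (-73/3)² = 5329/9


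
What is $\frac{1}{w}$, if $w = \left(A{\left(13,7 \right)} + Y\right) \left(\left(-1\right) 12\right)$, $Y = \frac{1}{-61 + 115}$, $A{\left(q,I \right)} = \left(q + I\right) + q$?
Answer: $- \frac{9}{3566} \approx -0.0025238$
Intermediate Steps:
$A{\left(q,I \right)} = I + 2 q$ ($A{\left(q,I \right)} = \left(I + q\right) + q = I + 2 q$)
$Y = \frac{1}{54} \approx 0.018519$
$w = - \frac{3566}{9}$ ($w = \left(\left(7 + 2 \cdot 13\right) + \frac{1}{54}\right) \left(\left(-1\right) 12\right) = \left(\left(7 + 26\right) + \frac{1}{54}\right) \left(-12\right) = \left(33 + \frac{1}{54}\right) \left(-12\right) = \frac{1783}{54} \left(-12\right) = - \frac{3566}{9} \approx -396.22$)
$\frac{1}{w} = \frac{1}{- \frac{3566}{9}} = - \frac{9}{3566}$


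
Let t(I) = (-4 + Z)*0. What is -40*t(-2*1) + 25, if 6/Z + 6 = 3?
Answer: 25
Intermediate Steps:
Z = -2 (Z = 6/(-6 + 3) = 6/(-3) = 6*(-⅓) = -2)
t(I) = 0 (t(I) = (-4 - 2)*0 = -6*0 = 0)
-40*t(-2*1) + 25 = -40*0 + 25 = 0 + 25 = 25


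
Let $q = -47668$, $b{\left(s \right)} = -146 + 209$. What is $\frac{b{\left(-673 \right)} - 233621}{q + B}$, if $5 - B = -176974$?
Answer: $- \frac{17966}{9947} \approx -1.8062$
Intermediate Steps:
$b{\left(s \right)} = 63$
$B = 176979$ ($B = 5 - -176974 = 5 + 176974 = 176979$)
$\frac{b{\left(-673 \right)} - 233621}{q + B} = \frac{63 - 233621}{-47668 + 176979} = - \frac{233558}{129311} = \left(-233558\right) \frac{1}{129311} = - \frac{17966}{9947}$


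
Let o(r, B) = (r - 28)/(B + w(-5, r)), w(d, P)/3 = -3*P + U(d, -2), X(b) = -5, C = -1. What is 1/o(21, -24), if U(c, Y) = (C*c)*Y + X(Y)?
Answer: 258/7 ≈ 36.857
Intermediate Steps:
U(c, Y) = -5 - Y*c (U(c, Y) = (-c)*Y - 5 = -Y*c - 5 = -5 - Y*c)
w(d, P) = -15 - 9*P + 6*d (w(d, P) = 3*(-3*P + (-5 - 1*(-2)*d)) = 3*(-3*P + (-5 + 2*d)) = 3*(-5 - 3*P + 2*d) = -15 - 9*P + 6*d)
o(r, B) = (-28 + r)/(-45 + B - 9*r) (o(r, B) = (r - 28)/(B + (-15 - 9*r + 6*(-5))) = (-28 + r)/(B + (-15 - 9*r - 30)) = (-28 + r)/(B + (-45 - 9*r)) = (-28 + r)/(-45 + B - 9*r))
1/o(21, -24) = 1/((28 - 1*21)/(45 - 1*(-24) + 9*21)) = 1/((28 - 21)/(45 + 24 + 189)) = 1/(7/258) = 258/7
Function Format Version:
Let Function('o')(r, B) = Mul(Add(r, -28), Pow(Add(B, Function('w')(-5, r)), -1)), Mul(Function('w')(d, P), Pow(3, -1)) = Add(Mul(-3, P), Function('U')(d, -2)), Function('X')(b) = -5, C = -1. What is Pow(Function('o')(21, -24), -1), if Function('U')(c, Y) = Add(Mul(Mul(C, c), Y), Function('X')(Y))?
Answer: Rational(258, 7) ≈ 36.857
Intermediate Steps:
Function('U')(c, Y) = Add(-5, Mul(-1, Y, c)) (Function('U')(c, Y) = Add(Mul(Mul(-1, c), Y), -5) = Add(Mul(-1, Y, c), -5) = Add(-5, Mul(-1, Y, c)))
Function('w')(d, P) = Add(-15, Mul(-9, P), Mul(6, d)) (Function('w')(d, P) = Mul(3, Add(Mul(-3, P), Add(-5, Mul(-1, -2, d)))) = Mul(3, Add(Mul(-3, P), Add(-5, Mul(2, d)))) = Mul(3, Add(-5, Mul(-3, P), Mul(2, d))) = Add(-15, Mul(-9, P), Mul(6, d)))
Function('o')(r, B) = Mul(Pow(Add(-45, B, Mul(-9, r)), -1), Add(-28, r)) (Function('o')(r, B) = Mul(Add(r, -28), Pow(Add(B, Add(-15, Mul(-9, r), Mul(6, -5))), -1)) = Mul(Add(-28, r), Pow(Add(B, Add(-15, Mul(-9, r), -30)), -1)) = Mul(Add(-28, r), Pow(Add(B, Add(-45, Mul(-9, r))), -1)) = Mul(Add(-28, r), Pow(Add(-45, B, Mul(-9, r)), -1)) = Mul(Pow(Add(-45, B, Mul(-9, r)), -1), Add(-28, r)))
Pow(Function('o')(21, -24), -1) = Pow(Mul(Pow(Add(45, Mul(-1, -24), Mul(9, 21)), -1), Add(28, Mul(-1, 21))), -1) = Pow(Mul(Pow(Add(45, 24, 189), -1), Add(28, -21)), -1) = Pow(Mul(Pow(258, -1), 7), -1) = Pow(Mul(Rational(1, 258), 7), -1) = Pow(Rational(7, 258), -1) = Rational(258, 7)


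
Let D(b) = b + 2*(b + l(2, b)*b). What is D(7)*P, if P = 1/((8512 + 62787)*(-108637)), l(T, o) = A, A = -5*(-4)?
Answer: -301/7745709463 ≈ -3.8860e-8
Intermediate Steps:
A = 20
l(T, o) = 20
D(b) = 43*b (D(b) = b + 2*(b + 20*b) = b + 2*(21*b) = b + 42*b = 43*b)
P = -1/7745709463 (P = -1/108637/71299 = (1/71299)*(-1/108637) = -1/7745709463 ≈ -1.2910e-10)
D(7)*P = (43*7)*(-1/7745709463) = 301*(-1/7745709463) = -301/7745709463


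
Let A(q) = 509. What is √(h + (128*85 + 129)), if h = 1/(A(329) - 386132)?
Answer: √181899380546282/128541 ≈ 104.92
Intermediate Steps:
h = -1/385623 (h = 1/(509 - 386132) = 1/(-385623) = -1/385623 ≈ -2.5932e-6)
√(h + (128*85 + 129)) = √(-1/385623 + (128*85 + 129)) = √(-1/385623 + (10880 + 129)) = √(-1/385623 + 11009) = √(4245323606/385623) = √181899380546282/128541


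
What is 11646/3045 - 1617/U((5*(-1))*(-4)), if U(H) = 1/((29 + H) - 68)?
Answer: 31187727/1015 ≈ 30727.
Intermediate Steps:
U(H) = 1/(-39 + H)
11646/3045 - 1617/U((5*(-1))*(-4)) = 11646/3045 - 1617/(1/(-39 + (5*(-1))*(-4))) = 11646*(1/3045) - 1617/(1/(-39 - 5*(-4))) = 3882/1015 - 1617/(1/(-39 + 20)) = 3882/1015 - 1617/(1/(-19)) = 3882/1015 - 1617/(-1/19) = 3882/1015 - 1617*(-19) = 3882/1015 + 30723 = 31187727/1015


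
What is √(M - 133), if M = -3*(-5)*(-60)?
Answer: I*√1033 ≈ 32.14*I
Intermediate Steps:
M = -900 (M = 15*(-60) = -900)
√(M - 133) = √(-900 - 133) = √(-1033) = I*√1033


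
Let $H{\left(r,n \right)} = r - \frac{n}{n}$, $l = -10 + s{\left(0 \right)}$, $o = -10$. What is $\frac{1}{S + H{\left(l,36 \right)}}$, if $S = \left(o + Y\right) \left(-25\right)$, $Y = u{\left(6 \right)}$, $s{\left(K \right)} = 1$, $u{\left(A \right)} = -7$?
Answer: $\frac{1}{415} \approx 0.0024096$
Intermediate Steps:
$Y = -7$
$l = -9$ ($l = -10 + 1 = -9$)
$S = 425$ ($S = \left(-10 - 7\right) \left(-25\right) = \left(-17\right) \left(-25\right) = 425$)
$H{\left(r,n \right)} = -1 + r$ ($H{\left(r,n \right)} = r - 1 = -1 + r$)
$\frac{1}{S + H{\left(l,36 \right)}} = \frac{1}{425 - 10} = \frac{1}{415}$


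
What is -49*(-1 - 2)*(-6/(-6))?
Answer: 147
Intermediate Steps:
-49*(-1 - 2)*(-6/(-6)) = -(-147)*(-6*(-⅙)) = -(-147) = -49*(-3) = 147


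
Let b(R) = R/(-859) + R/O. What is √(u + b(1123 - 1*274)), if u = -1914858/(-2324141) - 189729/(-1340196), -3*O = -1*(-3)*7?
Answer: I*√9768946382622338613859117140999/283777564968898 ≈ 11.014*I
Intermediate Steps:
O = -7 (O = -(-1*(-3))*7/3 = -7 ≈ -7.0000)
b(R) = -866*R/6013 (b(R) = R/(-859) + R/(-7) = R*(-1/859) + R*(-⅐) = -R/859 - R/7 = -866*R/6013)
u = 1002413993319/1038268157212 (u = -1914858*(-1/2324141) - 189729*(-1/1340196) = 1914858/2324141 + 63243/446732 = 1002413993319/1038268157212 ≈ 0.96547)
√(u + b(1123 - 1*274)) = √(1002413993319/1038268157212 - 866*(1123 - 1*274)/6013) = √(1002413993319/1038268157212 - 866*(1123 - 274)/6013) = √(1002413993319/1038268157212 - 866/6013*849) = √(1002413993319/1038268157212 - 735234/6013) = √(-757342534957780461/6243106429315756) = I*√9768946382622338613859117140999/283777564968898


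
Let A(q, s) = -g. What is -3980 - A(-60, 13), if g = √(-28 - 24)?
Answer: -3980 + 2*I*√13 ≈ -3980.0 + 7.2111*I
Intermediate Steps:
g = 2*I*√13 (g = √(-52) = 2*I*√13 ≈ 7.2111*I)
A(q, s) = -2*I*√13
-3980 - A(-60, 13) = -3980 - (-2)*I*√13 = -3980 + 2*I*√13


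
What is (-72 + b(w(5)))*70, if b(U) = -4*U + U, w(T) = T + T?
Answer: -7140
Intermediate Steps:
w(T) = 2*T
b(U) = -3*U
(-72 + b(w(5)))*70 = (-72 - 6*5)*70 = (-72 - 3*10)*70 = (-72 - 30)*70 = -102*70 = -7140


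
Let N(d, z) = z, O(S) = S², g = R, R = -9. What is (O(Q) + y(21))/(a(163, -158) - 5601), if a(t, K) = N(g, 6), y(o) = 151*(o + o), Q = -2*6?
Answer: -2162/1865 ≈ -1.1592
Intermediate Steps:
g = -9
Q = -12
y(o) = 302*o (y(o) = 151*(2*o) = 302*o)
a(t, K) = 6
(O(Q) + y(21))/(a(163, -158) - 5601) = ((-12)² + 302*21)/(6 - 5601) = (144 + 6342)/(-5595) = 6486*(-1/5595) = -2162/1865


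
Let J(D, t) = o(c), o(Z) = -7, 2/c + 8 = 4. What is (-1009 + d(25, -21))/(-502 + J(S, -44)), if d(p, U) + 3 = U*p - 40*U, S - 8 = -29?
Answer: 697/509 ≈ 1.3694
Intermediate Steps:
S = -21 (S = 8 - 29 = -21)
c = -½ (c = 2/(-8 + 4) = 2/(-4) = 2*(-¼) = -½ ≈ -0.50000)
J(D, t) = -7
d(p, U) = -3 - 40*U + U*p (d(p, U) = -3 + (U*p - 40*U) = -3 + (-40*U + U*p) = -3 - 40*U + U*p)
(-1009 + d(25, -21))/(-502 + J(S, -44)) = (-1009 + (-3 - 40*(-21) - 21*25))/(-502 - 7) = (-1009 + (-3 + 840 - 525))/(-509) = (-1009 + 312)*(-1/509) = -697*(-1/509) = 697/509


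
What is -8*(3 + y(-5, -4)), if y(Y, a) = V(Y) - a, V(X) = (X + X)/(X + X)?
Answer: -64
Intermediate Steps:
V(X) = 1 (V(X) = (2*X)/((2*X)) = (2*X)*(1/(2*X)) = 1)
y(Y, a) = 1 - a
-8*(3 + y(-5, -4)) = -8*(3 + (1 - 1*(-4))) = -8*(3 + (1 + 4)) = -8*(3 + 5) = -8*8 = -64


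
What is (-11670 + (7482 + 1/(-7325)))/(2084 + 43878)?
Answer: -4382443/48095950 ≈ -0.091119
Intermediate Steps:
(-11670 + (7482 + 1/(-7325)))/(2084 + 43878) = (-11670 + (7482 - 1/7325))/45962 = (-11670 + 54805649/7325)*(1/45962) = -30677101/7325*1/45962 = -4382443/48095950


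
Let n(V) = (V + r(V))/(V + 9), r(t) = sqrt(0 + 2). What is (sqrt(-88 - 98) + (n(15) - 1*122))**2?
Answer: (-2913 + sqrt(2) + 24*I*sqrt(186))**2/576 ≈ 14532.0 - 3309.1*I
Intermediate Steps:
r(t) = sqrt(2)
n(V) = (V + sqrt(2))/(9 + V) (n(V) = (V + sqrt(2))/(V + 9) = (V + sqrt(2))/(9 + V))
(sqrt(-88 - 98) + (n(15) - 1*122))**2 = (sqrt(-88 - 98) + ((15 + sqrt(2))/(9 + 15) - 1*122))**2 = (sqrt(-186) + ((15 + sqrt(2))/24 - 122))**2 = (I*sqrt(186) + ((15 + sqrt(2))/24 - 122))**2 = (I*sqrt(186) + ((5/8 + sqrt(2)/24) - 122))**2 = (I*sqrt(186) + (-971/8 + sqrt(2)/24))**2 = (-971/8 + sqrt(2)/24 + I*sqrt(186))**2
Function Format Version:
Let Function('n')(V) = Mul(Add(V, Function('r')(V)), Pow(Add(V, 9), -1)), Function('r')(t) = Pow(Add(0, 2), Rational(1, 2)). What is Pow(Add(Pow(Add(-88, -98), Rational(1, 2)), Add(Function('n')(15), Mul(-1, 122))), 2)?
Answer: Mul(Rational(1, 576), Pow(Add(-2913, Pow(2, Rational(1, 2)), Mul(24, I, Pow(186, Rational(1, 2)))), 2)) ≈ Add(14532., Mul(-3309.1, I))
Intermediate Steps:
Function('r')(t) = Pow(2, Rational(1, 2))
Function('n')(V) = Mul(Pow(Add(9, V), -1), Add(V, Pow(2, Rational(1, 2)))) (Function('n')(V) = Mul(Add(V, Pow(2, Rational(1, 2))), Pow(Add(V, 9), -1)) = Mul(Add(V, Pow(2, Rational(1, 2))), Pow(Add(9, V), -1)) = Mul(Pow(Add(9, V), -1), Add(V, Pow(2, Rational(1, 2)))))
Pow(Add(Pow(Add(-88, -98), Rational(1, 2)), Add(Function('n')(15), Mul(-1, 122))), 2) = Pow(Add(Pow(Add(-88, -98), Rational(1, 2)), Add(Mul(Pow(Add(9, 15), -1), Add(15, Pow(2, Rational(1, 2)))), Mul(-1, 122))), 2) = Pow(Add(Pow(-186, Rational(1, 2)), Add(Mul(Pow(24, -1), Add(15, Pow(2, Rational(1, 2)))), -122)), 2) = Pow(Add(Mul(I, Pow(186, Rational(1, 2))), Add(Mul(Rational(1, 24), Add(15, Pow(2, Rational(1, 2)))), -122)), 2) = Pow(Add(Mul(I, Pow(186, Rational(1, 2))), Add(Add(Rational(5, 8), Mul(Rational(1, 24), Pow(2, Rational(1, 2)))), -122)), 2) = Pow(Add(Mul(I, Pow(186, Rational(1, 2))), Add(Rational(-971, 8), Mul(Rational(1, 24), Pow(2, Rational(1, 2))))), 2) = Pow(Add(Rational(-971, 8), Mul(Rational(1, 24), Pow(2, Rational(1, 2))), Mul(I, Pow(186, Rational(1, 2)))), 2)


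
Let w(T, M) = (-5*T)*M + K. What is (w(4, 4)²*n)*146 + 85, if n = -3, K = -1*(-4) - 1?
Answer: -2596817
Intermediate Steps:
K = 3 (K = 4 - 1 = 3)
w(T, M) = 3 - 5*M*T (w(T, M) = (-5*T)*M + 3 = -5*M*T + 3 = 3 - 5*M*T)
(w(4, 4)²*n)*146 + 85 = ((3 - 5*4*4)²*(-3))*146 + 85 = ((3 - 80)²*(-3))*146 + 85 = ((-77)²*(-3))*146 + 85 = (5929*(-3))*146 + 85 = -17787*146 + 85 = -2596902 + 85 = -2596817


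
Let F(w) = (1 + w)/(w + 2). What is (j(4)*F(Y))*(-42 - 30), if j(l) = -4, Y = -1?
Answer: 0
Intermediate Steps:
F(w) = (1 + w)/(2 + w)
(j(4)*F(Y))*(-42 - 30) = (-4*(1 - 1)/(2 - 1))*(-42 - 30) = -4*0/1*(-72) = -4*0*(-72) = 0*(-72) = 0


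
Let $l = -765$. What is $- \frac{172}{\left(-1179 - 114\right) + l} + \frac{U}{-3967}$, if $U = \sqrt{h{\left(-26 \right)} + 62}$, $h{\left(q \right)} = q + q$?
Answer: $\frac{86}{1029} - \frac{\sqrt{10}}{3967} \approx 0.082779$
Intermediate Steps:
$h{\left(q \right)} = 2 q$
$U = \sqrt{10}$ ($U = \sqrt{2 \left(-26\right) + 62} = \sqrt{-52 + 62} = \sqrt{10} \approx 3.1623$)
$- \frac{172}{\left(-1179 - 114\right) + l} + \frac{U}{-3967} = - \frac{172}{\left(-1179 - 114\right) - 765} + \frac{\sqrt{10}}{-3967} = - \frac{172}{-1293 - 765} + \sqrt{10} \left(- \frac{1}{3967}\right) = - \frac{172}{-2058} - \frac{\sqrt{10}}{3967} = \left(-172\right) \left(- \frac{1}{2058}\right) - \frac{\sqrt{10}}{3967} = \frac{86}{1029} - \frac{\sqrt{10}}{3967}$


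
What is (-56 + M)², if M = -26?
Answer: 6724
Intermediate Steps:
(-56 + M)² = (-56 - 26)² = (-82)² = 6724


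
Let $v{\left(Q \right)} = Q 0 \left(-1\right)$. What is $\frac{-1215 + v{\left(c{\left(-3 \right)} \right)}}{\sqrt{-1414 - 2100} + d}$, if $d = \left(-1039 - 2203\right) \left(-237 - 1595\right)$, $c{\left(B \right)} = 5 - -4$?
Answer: $- \frac{721630296}{3527580715385} + \frac{243 i \sqrt{3514}}{7055161430770} \approx -0.00020457 + 2.0417 \cdot 10^{-9} i$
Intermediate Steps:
$c{\left(B \right)} = 9$ ($c{\left(B \right)} = 5 + 4 = 9$)
$v{\left(Q \right)} = 0$ ($v{\left(Q \right)} = 0 \left(-1\right) = 0$)
$d = 5939344$ ($d = \left(-3242\right) \left(-1832\right) = 5939344$)
$\frac{-1215 + v{\left(c{\left(-3 \right)} \right)}}{\sqrt{-1414 - 2100} + d} = \frac{-1215 + 0}{\sqrt{-1414 - 2100} + 5939344} = - \frac{1215}{\sqrt{-3514} + 5939344} = - \frac{1215}{i \sqrt{3514} + 5939344} = - \frac{1215}{5939344 + i \sqrt{3514}}$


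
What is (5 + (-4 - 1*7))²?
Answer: 36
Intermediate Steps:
(5 + (-4 - 1*7))² = (5 + (-4 - 7))² = (5 - 11)² = (-6)² = 36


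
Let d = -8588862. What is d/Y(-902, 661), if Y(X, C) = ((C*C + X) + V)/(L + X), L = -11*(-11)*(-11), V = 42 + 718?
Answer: 101475814/2311 ≈ 43910.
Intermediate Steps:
V = 760
L = -1331 (L = 121*(-11) = -1331)
Y(X, C) = (760 + X + C**2)/(-1331 + X) (Y(X, C) = ((C*C + X) + 760)/(-1331 + X) = ((C**2 + X) + 760)/(-1331 + X) = ((X + C**2) + 760)/(-1331 + X) = (760 + X + C**2)/(-1331 + X))
d/Y(-902, 661) = -8588862*(-1331 - 902)/(760 - 902 + 661**2) = -8588862*(-2233/(760 - 902 + 436921)) = -8588862/((-1/2233*436779)) = -8588862/(-62397/319) = -8588862*(-319/62397) = 101475814/2311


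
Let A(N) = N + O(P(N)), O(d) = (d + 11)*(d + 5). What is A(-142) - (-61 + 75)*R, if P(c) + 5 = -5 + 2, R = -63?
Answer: 731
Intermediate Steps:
P(c) = -8 (P(c) = -5 + (-5 + 2) = -5 - 3 = -8)
O(d) = (5 + d)*(11 + d) (O(d) = (11 + d)*(5 + d) = (5 + d)*(11 + d))
A(N) = -9 + N (A(N) = N + (55 + (-8)**2 + 16*(-8)) = N + (55 + 64 - 128) = N - 9 = -9 + N)
A(-142) - (-61 + 75)*R = (-9 - 142) - (-61 + 75)*(-63) = -151 - 14*(-63) = -151 - 1*(-882) = -151 + 882 = 731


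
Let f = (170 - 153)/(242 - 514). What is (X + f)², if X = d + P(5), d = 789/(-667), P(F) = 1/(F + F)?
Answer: 3735532161/2847289600 ≈ 1.3120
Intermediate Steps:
P(F) = 1/(2*F)
d = -789/667 (d = 789*(-1/667) = -789/667 ≈ -1.1829)
f = -1/16 (f = 17/(-272) = 17*(-1/272) = -1/16 ≈ -0.062500)
X = -7223/6670 (X = -789/667 + (½)/5 = -789/667 + (½)*(⅕) = -789/667 + ⅒ = -7223/6670 ≈ -1.0829)
(X + f)² = (-7223/6670 - 1/16)² = (-61119/53360)² = 3735532161/2847289600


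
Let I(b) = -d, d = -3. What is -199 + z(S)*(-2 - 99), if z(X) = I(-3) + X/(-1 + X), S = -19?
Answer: -11959/20 ≈ -597.95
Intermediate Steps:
I(b) = 3 (I(b) = -1*(-3) = 3)
z(X) = 3 + X/(-1 + X)
-199 + z(S)*(-2 - 99) = -199 + ((-3 + 4*(-19))/(-1 - 19))*(-2 - 99) = -199 + ((-3 - 76)/(-20))*(-101) = -199 - 1/20*(-79)*(-101) = -199 + (79/20)*(-101) = -199 - 7979/20 = -11959/20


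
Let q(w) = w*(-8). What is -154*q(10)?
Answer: 12320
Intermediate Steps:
q(w) = -8*w
-154*q(10) = -(-1232)*10 = -154*(-80) = 12320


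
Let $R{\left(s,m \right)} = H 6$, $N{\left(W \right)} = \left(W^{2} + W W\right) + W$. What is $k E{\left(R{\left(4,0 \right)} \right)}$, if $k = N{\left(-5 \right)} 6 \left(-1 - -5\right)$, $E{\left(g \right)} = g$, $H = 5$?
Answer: $32400$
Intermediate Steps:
$N{\left(W \right)} = W + 2 W^{2}$ ($N{\left(W \right)} = \left(W^{2} + W^{2}\right) + W = 2 W^{2} + W = W + 2 W^{2}$)
$R{\left(s,m \right)} = 30$ ($R{\left(s,m \right)} = 5 \cdot 6 = 30$)
$k = 1080$ ($k = - 5 \left(1 + 2 \left(-5\right)\right) 6 \left(-1 - -5\right) = - 5 \left(1 - 10\right) 6 \left(-1 + 5\right) = \left(-5\right) \left(-9\right) 6 \cdot 4 = 45 \cdot 6 \cdot 4 = 270 \cdot 4 = 1080$)
$k E{\left(R{\left(4,0 \right)} \right)} = 1080 \cdot 30 = 32400$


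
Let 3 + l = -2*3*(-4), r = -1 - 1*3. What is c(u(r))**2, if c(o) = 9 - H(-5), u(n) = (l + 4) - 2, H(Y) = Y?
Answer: 196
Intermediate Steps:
r = -4 (r = -1 - 3 = -4)
l = 21 (l = -3 - 2*3*(-4) = -3 - 6*(-4) = -3 + 24 = 21)
u(n) = 23 (u(n) = (21 + 4) - 2 = 25 - 2 = 23)
c(o) = 14 (c(o) = 9 - 1*(-5) = 9 + 5 = 14)
c(u(r))**2 = 14**2 = 196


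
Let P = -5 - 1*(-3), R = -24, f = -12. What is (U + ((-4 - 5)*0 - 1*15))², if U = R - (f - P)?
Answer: 841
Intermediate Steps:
P = -2 (P = -5 + 3 = -2)
U = -14 (U = -24 - (-12 - 1*(-2)) = -24 - (-12 + 2) = -24 - 1*(-10) = -24 + 10 = -14)
(U + ((-4 - 5)*0 - 1*15))² = (-14 + ((-4 - 5)*0 - 1*15))² = (-14 + (-9*0 - 15))² = (-14 + (0 - 15))² = (-14 - 15)² = (-29)² = 841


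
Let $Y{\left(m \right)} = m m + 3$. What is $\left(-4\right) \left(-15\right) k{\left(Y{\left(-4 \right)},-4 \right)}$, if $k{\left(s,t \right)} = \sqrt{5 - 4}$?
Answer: $60$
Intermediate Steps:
$Y{\left(m \right)} = 3 + m^{2}$ ($Y{\left(m \right)} = m^{2} + 3 = 3 + m^{2}$)
$k{\left(s,t \right)} = 1$ ($k{\left(s,t \right)} = \sqrt{1} = 1$)
$\left(-4\right) \left(-15\right) k{\left(Y{\left(-4 \right)},-4 \right)} = \left(-4\right) \left(-15\right) 1 = 60 \cdot 1 = 60$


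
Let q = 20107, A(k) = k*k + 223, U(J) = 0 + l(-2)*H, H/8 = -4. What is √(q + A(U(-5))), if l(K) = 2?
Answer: 3*√2714 ≈ 156.29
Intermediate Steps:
H = -32 (H = 8*(-4) = -32)
U(J) = -64 (U(J) = 0 + 2*(-32) = 0 - 64 = -64)
A(k) = 223 + k² (A(k) = k² + 223 = 223 + k²)
√(q + A(U(-5))) = √(20107 + (223 + (-64)²)) = √(20107 + (223 + 4096)) = √(20107 + 4319) = √24426 = 3*√2714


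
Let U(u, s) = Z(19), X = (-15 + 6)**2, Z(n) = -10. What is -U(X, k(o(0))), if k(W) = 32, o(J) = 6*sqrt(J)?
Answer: 10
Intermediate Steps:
X = 81 (X = (-9)**2 = 81)
U(u, s) = -10
-U(X, k(o(0))) = -1*(-10) = 10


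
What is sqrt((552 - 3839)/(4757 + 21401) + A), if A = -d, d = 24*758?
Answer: I*sqrt(12447797598434)/26158 ≈ 134.88*I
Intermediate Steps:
d = 18192
A = -18192 (A = -1*18192 = -18192)
sqrt((552 - 3839)/(4757 + 21401) + A) = sqrt((552 - 3839)/(4757 + 21401) - 18192) = sqrt(-3287/26158 - 18192) = sqrt(-475869623/26158) = I*sqrt(12447797598434)/26158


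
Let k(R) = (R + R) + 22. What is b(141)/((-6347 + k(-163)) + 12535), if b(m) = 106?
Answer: 53/2942 ≈ 0.018015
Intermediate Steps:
k(R) = 22 + 2*R (k(R) = 2*R + 22 = 22 + 2*R)
b(141)/((-6347 + k(-163)) + 12535) = 106/((-6347 + (22 + 2*(-163))) + 12535) = 106/((-6347 + (22 - 326)) + 12535) = 106/((-6347 - 304) + 12535) = 106/(-6651 + 12535) = 106/5884 = 106*(1/5884) = 53/2942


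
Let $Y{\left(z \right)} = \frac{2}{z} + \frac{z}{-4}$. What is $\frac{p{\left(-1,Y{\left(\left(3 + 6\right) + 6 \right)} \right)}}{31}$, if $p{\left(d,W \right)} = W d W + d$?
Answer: $- \frac{50689}{111600} \approx -0.4542$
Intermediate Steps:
$Y{\left(z \right)} = \frac{2}{z} - \frac{z}{4}$ ($Y{\left(z \right)} = \frac{2}{z} + z \left(- \frac{1}{4}\right) = \frac{2}{z} - \frac{z}{4}$)
$p{\left(d,W \right)} = d + d W^{2}$ ($p{\left(d,W \right)} = d W^{2} + d = d + d W^{2}$)
$\frac{p{\left(-1,Y{\left(\left(3 + 6\right) + 6 \right)} \right)}}{31} = \frac{\left(-1\right) \left(1 + \left(\frac{2}{\left(3 + 6\right) + 6} - \frac{\left(3 + 6\right) + 6}{4}\right)^{2}\right)}{31} = - (1 + \left(\frac{2}{9 + 6} - \frac{9 + 6}{4}\right)^{2}) \frac{1}{31} = - (1 + \left(\frac{2}{15} - \frac{15}{4}\right)^{2}) \frac{1}{31} = - (1 + \left(- \frac{217}{60}\right)^{2}) \frac{1}{31} = - (1 + \frac{47089}{3600}) \frac{1}{31} = \left(-1\right) \frac{50689}{3600} \cdot \frac{1}{31} = \left(- \frac{50689}{3600}\right) \frac{1}{31} = - \frac{50689}{111600}$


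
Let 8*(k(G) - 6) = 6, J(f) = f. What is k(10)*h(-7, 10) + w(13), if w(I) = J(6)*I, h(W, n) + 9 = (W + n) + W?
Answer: -39/4 ≈ -9.7500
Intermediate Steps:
h(W, n) = -9 + n + 2*W (h(W, n) = -9 + ((W + n) + W) = -9 + (n + 2*W) = -9 + n + 2*W)
k(G) = 27/4 (k(G) = 6 + (⅛)*6 = 6 + ¾ = 27/4)
w(I) = 6*I
k(10)*h(-7, 10) + w(13) = 27*(-9 + 10 + 2*(-7))/4 + 6*13 = 27*(-9 + 10 - 14)/4 + 78 = (27/4)*(-13) + 78 = -351/4 + 78 = -39/4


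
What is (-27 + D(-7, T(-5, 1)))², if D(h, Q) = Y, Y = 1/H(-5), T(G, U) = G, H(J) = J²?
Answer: 454276/625 ≈ 726.84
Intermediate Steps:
Y = 1/25 (Y = 1/((-5)²) = 1/25 ≈ 0.040000)
D(h, Q) = 1/25
(-27 + D(-7, T(-5, 1)))² = (-27 + 1/25)² = (-674/25)² = 454276/625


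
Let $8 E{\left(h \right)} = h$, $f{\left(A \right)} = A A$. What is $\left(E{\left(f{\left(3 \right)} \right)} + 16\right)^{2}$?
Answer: $\frac{18769}{64} \approx 293.27$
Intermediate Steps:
$f{\left(A \right)} = A^{2}$
$E{\left(h \right)} = \frac{h}{8}$
$\left(E{\left(f{\left(3 \right)} \right)} + 16\right)^{2} = \left(\frac{3^{2}}{8} + 16\right)^{2} = \left(\frac{1}{8} \cdot 9 + 16\right)^{2} = \left(\frac{9}{8} + 16\right)^{2} = \left(\frac{137}{8}\right)^{2} = \frac{18769}{64}$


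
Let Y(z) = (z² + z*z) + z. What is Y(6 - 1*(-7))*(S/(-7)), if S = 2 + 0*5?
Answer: -702/7 ≈ -100.29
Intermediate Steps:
S = 2 (S = 2 + 0 = 2)
Y(z) = z + 2*z² (Y(z) = (z² + z²) + z = 2*z² + z = z + 2*z²)
Y(6 - 1*(-7))*(S/(-7)) = ((6 - 1*(-7))*(1 + 2*(6 - 1*(-7))))*(2/(-7)) = ((6 + 7)*(1 + 2*(6 + 7)))*(2*(-⅐)) = (13*(1 + 2*13))*(-2/7) = (13*(1 + 26))*(-2/7) = (13*27)*(-2/7) = 351*(-2/7) = -702/7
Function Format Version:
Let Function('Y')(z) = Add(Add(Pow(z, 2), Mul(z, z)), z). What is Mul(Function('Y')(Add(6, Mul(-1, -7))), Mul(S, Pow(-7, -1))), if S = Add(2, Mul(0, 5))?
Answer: Rational(-702, 7) ≈ -100.29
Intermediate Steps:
S = 2 (S = Add(2, 0) = 2)
Function('Y')(z) = Add(z, Mul(2, Pow(z, 2))) (Function('Y')(z) = Add(Add(Pow(z, 2), Pow(z, 2)), z) = Add(Mul(2, Pow(z, 2)), z) = Add(z, Mul(2, Pow(z, 2))))
Mul(Function('Y')(Add(6, Mul(-1, -7))), Mul(S, Pow(-7, -1))) = Mul(Mul(Add(6, Mul(-1, -7)), Add(1, Mul(2, Add(6, Mul(-1, -7))))), Mul(2, Pow(-7, -1))) = Mul(Mul(Add(6, 7), Add(1, Mul(2, Add(6, 7)))), Mul(2, Rational(-1, 7))) = Mul(Mul(13, Add(1, Mul(2, 13))), Rational(-2, 7)) = Mul(Mul(13, Add(1, 26)), Rational(-2, 7)) = Mul(Mul(13, 27), Rational(-2, 7)) = Mul(351, Rational(-2, 7)) = Rational(-702, 7)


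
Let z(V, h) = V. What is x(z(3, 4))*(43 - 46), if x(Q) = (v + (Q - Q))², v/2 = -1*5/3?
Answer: -100/3 ≈ -33.333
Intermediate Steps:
v = -10/3 (v = 2*(-1*5/3) = 2*(-5*⅓) = 2*(-5/3) = -10/3 ≈ -3.3333)
x(Q) = 100/9 (x(Q) = (-10/3 + (Q - Q))² = (-10/3 + 0)² = (-10/3)² = 100/9)
x(z(3, 4))*(43 - 46) = 100*(43 - 46)/9 = (100/9)*(-3) = -100/3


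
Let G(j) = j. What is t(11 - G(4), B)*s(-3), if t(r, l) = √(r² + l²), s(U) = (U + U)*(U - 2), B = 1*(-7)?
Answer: 210*√2 ≈ 296.98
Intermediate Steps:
B = -7
s(U) = 2*U*(-2 + U) (s(U) = (2*U)*(-2 + U) = 2*U*(-2 + U))
t(r, l) = √(l² + r²)
t(11 - G(4), B)*s(-3) = √((-7)² + (11 - 1*4)²)*(2*(-3)*(-2 - 3)) = √(49 + (11 - 4)²)*(2*(-3)*(-5)) = √(49 + 7²)*30 = √(49 + 49)*30 = √98*30 = (7*√2)*30 = 210*√2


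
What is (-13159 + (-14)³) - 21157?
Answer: -37060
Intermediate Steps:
(-13159 + (-14)³) - 21157 = (-13159 - 2744) - 21157 = -15903 - 21157 = -37060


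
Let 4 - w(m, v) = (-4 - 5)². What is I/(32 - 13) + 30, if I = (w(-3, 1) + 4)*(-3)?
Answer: 789/19 ≈ 41.526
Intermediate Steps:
w(m, v) = -77 (w(m, v) = 4 - (-4 - 5)² = 4 - 1*(-9)² = 4 - 1*81 = 4 - 81 = -77)
I = 219 (I = (-77 + 4)*(-3) = -73*(-3) = 219)
I/(32 - 13) + 30 = 219/(32 - 13) + 30 = 219/19 + 30 = 789/19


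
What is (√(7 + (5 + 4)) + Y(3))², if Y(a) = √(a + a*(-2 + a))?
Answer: (4 + √6)² ≈ 41.596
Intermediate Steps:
(√(7 + (5 + 4)) + Y(3))² = (√(7 + (5 + 4)) + √(3*(-1 + 3)))² = (√(7 + 9) + √(3*2))² = (√16 + √6)² = (4 + √6)²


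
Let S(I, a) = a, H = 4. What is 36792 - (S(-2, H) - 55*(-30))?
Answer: 35138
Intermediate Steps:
36792 - (S(-2, H) - 55*(-30)) = 36792 - (4 - 55*(-30)) = 36792 - (4 + 1650) = 36792 - 1*1654 = 36792 - 1654 = 35138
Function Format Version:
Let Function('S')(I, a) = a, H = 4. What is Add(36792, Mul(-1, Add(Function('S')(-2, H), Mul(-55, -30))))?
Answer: 35138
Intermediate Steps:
Add(36792, Mul(-1, Add(Function('S')(-2, H), Mul(-55, -30)))) = Add(36792, Mul(-1, Add(4, Mul(-55, -30)))) = Add(36792, Mul(-1, Add(4, 1650))) = Add(36792, Mul(-1, 1654)) = Add(36792, -1654) = 35138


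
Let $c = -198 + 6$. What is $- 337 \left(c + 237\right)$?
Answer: $-15165$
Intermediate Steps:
$c = -192$
$- 337 \left(c + 237\right) = - 337 \left(-192 + 237\right) = \left(-337\right) 45 = -15165$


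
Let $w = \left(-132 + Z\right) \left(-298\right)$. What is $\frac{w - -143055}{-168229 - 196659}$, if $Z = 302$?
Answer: $- \frac{5435}{21464} \approx -0.25321$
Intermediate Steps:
$w = -50660$ ($w = \left(-132 + 302\right) \left(-298\right) = 170 \left(-298\right) = -50660$)
$\frac{w - -143055}{-168229 - 196659} = \frac{-50660 - -143055}{-168229 - 196659} = \frac{-50660 + 143055}{-364888} = 92395 \left(- \frac{1}{364888}\right) = - \frac{5435}{21464}$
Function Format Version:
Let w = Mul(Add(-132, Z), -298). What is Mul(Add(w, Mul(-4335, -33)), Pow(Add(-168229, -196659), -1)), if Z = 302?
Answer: Rational(-5435, 21464) ≈ -0.25321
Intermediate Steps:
w = -50660 (w = Mul(Add(-132, 302), -298) = Mul(170, -298) = -50660)
Mul(Add(w, Mul(-4335, -33)), Pow(Add(-168229, -196659), -1)) = Mul(Add(-50660, Mul(-4335, -33)), Pow(Add(-168229, -196659), -1)) = Mul(Add(-50660, 143055), Pow(-364888, -1)) = Mul(92395, Rational(-1, 364888)) = Rational(-5435, 21464)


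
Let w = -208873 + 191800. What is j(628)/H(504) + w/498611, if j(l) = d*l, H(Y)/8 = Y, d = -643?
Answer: -50352488645/502599888 ≈ -100.18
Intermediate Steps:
H(Y) = 8*Y
w = -17073
j(l) = -643*l
j(628)/H(504) + w/498611 = (-643*628)/((8*504)) - 17073/498611 = -403804/4032 - 17073*1/498611 = -403804*1/4032 - 17073/498611 = -100951/1008 - 17073/498611 = -50352488645/502599888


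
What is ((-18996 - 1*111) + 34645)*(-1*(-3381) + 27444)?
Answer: 478958850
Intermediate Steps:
((-18996 - 1*111) + 34645)*(-1*(-3381) + 27444) = ((-18996 - 111) + 34645)*(3381 + 27444) = (-19107 + 34645)*30825 = 15538*30825 = 478958850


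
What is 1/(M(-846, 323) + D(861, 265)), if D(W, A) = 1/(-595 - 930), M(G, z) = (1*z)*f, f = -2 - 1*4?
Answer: -1525/2955451 ≈ -0.00051600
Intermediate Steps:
f = -6 (f = -2 - 4 = -6)
M(G, z) = -6*z (M(G, z) = (1*z)*(-6) = z*(-6) = -6*z)
D(W, A) = -1/1525 (D(W, A) = 1/(-1525) = -1/1525)
1/(M(-846, 323) + D(861, 265)) = 1/(-6*323 - 1/1525) = 1/(-1938 - 1/1525) = 1/(-2955451/1525) = -1525/2955451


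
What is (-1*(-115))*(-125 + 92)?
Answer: -3795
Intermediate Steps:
(-1*(-115))*(-125 + 92) = 115*(-33) = -3795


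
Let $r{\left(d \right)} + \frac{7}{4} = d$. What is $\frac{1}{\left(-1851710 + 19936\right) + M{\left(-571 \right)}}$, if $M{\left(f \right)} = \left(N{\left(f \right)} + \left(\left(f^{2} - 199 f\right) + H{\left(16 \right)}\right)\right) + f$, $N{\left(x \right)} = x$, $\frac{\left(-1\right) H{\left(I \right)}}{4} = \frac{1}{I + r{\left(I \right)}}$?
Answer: $- \frac{121}{168582782} \approx -7.1775 \cdot 10^{-7}$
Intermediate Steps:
$r{\left(d \right)} = - \frac{7}{4} + d$
$H{\left(I \right)} = - \frac{4}{- \frac{7}{4} + 2 I}$ ($H{\left(I \right)} = - \frac{4}{I + \left(- \frac{7}{4} + I\right)} = - \frac{4}{- \frac{7}{4} + 2 I}$)
$M{\left(f \right)} = - \frac{16}{121} + f^{2} - 197 f$ ($M{\left(f \right)} = \left(f - \left(- f^{2} + \frac{16}{-7 + 8 \cdot 16} + 199 f\right)\right) + f = \left(f - \left(- f^{2} + \frac{16}{-7 + 128} + 199 f\right)\right) + f = \left(f - \left(\frac{16}{121} - f^{2} + 199 f\right)\right) + f = \left(- \frac{16}{121} + f^{2} - 198 f\right) + f = - \frac{16}{121} + f^{2} - 197 f$)
$\frac{1}{\left(-1851710 + 19936\right) + M{\left(-571 \right)}} = \frac{1}{\left(-1851710 + 19936\right) - \left(- \frac{13610911}{121} - 326041\right)} = \frac{1}{-1831774 + \left(- \frac{16}{121} + 326041 + 112487\right)} = \frac{1}{-1831774 + \frac{53061872}{121}} = \frac{1}{- \frac{168582782}{121}} = - \frac{121}{168582782}$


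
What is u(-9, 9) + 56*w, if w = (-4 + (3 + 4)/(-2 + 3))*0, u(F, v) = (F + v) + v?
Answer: 9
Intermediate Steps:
u(F, v) = F + 2*v
w = 0 (w = (-4 + 7/1)*0 = (-4 + 7*1)*0 = (-4 + 7)*0 = 3*0 = 0)
u(-9, 9) + 56*w = (-9 + 2*9) + 56*0 = (-9 + 18) + 0 = 9 + 0 = 9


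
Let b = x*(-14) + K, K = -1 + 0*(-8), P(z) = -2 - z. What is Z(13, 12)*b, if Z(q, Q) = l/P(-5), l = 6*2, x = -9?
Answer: 500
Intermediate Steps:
l = 12
K = -1 (K = -1 + 0 = -1)
Z(q, Q) = 4 (Z(q, Q) = 12/(-2 - 1*(-5)) = 12/(-2 + 5) = 12/3 = 12*(1/3) = 4)
b = 125 (b = -9*(-14) - 1 = 126 - 1 = 125)
Z(13, 12)*b = 4*125 = 500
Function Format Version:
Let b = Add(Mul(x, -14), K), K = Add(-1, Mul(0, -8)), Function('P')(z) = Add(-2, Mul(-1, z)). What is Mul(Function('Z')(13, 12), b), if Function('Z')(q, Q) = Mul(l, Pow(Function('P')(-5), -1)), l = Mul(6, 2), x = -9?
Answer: 500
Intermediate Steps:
l = 12
K = -1 (K = Add(-1, 0) = -1)
Function('Z')(q, Q) = 4 (Function('Z')(q, Q) = Mul(12, Pow(Add(-2, Mul(-1, -5)), -1)) = Mul(12, Pow(Add(-2, 5), -1)) = Mul(12, Pow(3, -1)) = Mul(12, Rational(1, 3)) = 4)
b = 125 (b = Add(Mul(-9, -14), -1) = Add(126, -1) = 125)
Mul(Function('Z')(13, 12), b) = Mul(4, 125) = 500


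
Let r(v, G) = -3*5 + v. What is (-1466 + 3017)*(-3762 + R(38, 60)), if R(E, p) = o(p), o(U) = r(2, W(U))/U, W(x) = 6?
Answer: -116703961/20 ≈ -5.8352e+6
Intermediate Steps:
r(v, G) = -15 + v
o(U) = -13/U (o(U) = (-15 + 2)/U = -13/U)
R(E, p) = -13/p
(-1466 + 3017)*(-3762 + R(38, 60)) = (-1466 + 3017)*(-3762 - 13/60) = 1551*(-3762 - 13*1/60) = 1551*(-3762 - 13/60) = 1551*(-225733/60) = -116703961/20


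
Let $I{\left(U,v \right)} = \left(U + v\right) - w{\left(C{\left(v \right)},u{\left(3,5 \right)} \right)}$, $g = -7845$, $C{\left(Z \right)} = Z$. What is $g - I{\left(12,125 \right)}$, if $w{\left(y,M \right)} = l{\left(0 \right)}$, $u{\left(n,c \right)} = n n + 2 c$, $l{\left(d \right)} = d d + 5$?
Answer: $-7977$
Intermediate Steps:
$l{\left(d \right)} = 5 + d^{2}$ ($l{\left(d \right)} = d^{2} + 5 = 5 + d^{2}$)
$u{\left(n,c \right)} = n^{2} + 2 c$
$w{\left(y,M \right)} = 5$ ($w{\left(y,M \right)} = 5 + 0^{2} = 5 + 0 = 5$)
$I{\left(U,v \right)} = -5 + U + v$ ($I{\left(U,v \right)} = \left(U + v\right) - 5 = -5 + U + v$)
$g - I{\left(12,125 \right)} = -7845 - \left(-5 + 12 + 125\right) = -7845 - 132 = -7977$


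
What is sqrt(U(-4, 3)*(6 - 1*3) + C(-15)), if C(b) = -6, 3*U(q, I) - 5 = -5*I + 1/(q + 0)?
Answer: I*sqrt(65)/2 ≈ 4.0311*I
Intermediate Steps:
U(q, I) = 5/3 - 5*I/3 + 1/(3*q) (U(q, I) = 5/3 + (-5*I + 1/(q + 0))/3 = 5/3 + (-5*I + 1/q)/3 = 5/3 + (1/q - 5*I)/3 = 5/3 + (-5*I/3 + 1/(3*q)) = 5/3 - 5*I/3 + 1/(3*q))
sqrt(U(-4, 3)*(6 - 1*3) + C(-15)) = sqrt(((1/3)*(1 - 5*(-4)*(-1 + 3))/(-4))*(6 - 1*3) - 6) = sqrt(((1/3)*(-1/4)*(1 - 5*(-4)*2))*(6 - 3) - 6) = sqrt(((1/3)*(-1/4)*(1 + 40))*3 - 6) = sqrt(((1/3)*(-1/4)*41)*3 - 6) = sqrt(-41/12*3 - 6) = sqrt(-41/4 - 6) = sqrt(-65/4) = I*sqrt(65)/2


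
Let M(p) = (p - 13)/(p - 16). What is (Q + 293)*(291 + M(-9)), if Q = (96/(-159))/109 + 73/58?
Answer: 719441899291/8376650 ≈ 85887.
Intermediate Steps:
M(p) = (-13 + p)/(-16 + p)
Q = 419865/335066 (Q = (96*(-1/159))*(1/109) + 73*(1/58) = -32/53*1/109 + 73/58 = -32/5777 + 73/58 = 419865/335066 ≈ 1.2531)
(Q + 293)*(291 + M(-9)) = (419865/335066 + 293)*(291 + (-13 - 9)/(-16 - 9)) = 98594203*(291 - 22/(-25))/335066 = 98594203*(291 - 1/25*(-22))/335066 = 98594203*(291 + 22/25)/335066 = (98594203/335066)*(7297/25) = 719441899291/8376650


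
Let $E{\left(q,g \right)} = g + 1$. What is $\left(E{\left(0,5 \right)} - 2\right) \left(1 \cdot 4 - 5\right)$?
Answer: $-4$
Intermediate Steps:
$E{\left(q,g \right)} = 1 + g$
$\left(E{\left(0,5 \right)} - 2\right) \left(1 \cdot 4 - 5\right) = \left(\left(1 + 5\right) - 2\right) \left(1 \cdot 4 - 5\right) = \left(6 - 2\right) \left(4 - 5\right) = 4 \left(-1\right) = -4$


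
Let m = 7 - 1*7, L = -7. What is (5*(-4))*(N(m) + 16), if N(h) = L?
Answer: -180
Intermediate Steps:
m = 0 (m = 7 - 7 = 0)
N(h) = -7
(5*(-4))*(N(m) + 16) = (5*(-4))*(-7 + 16) = -20*9 = -180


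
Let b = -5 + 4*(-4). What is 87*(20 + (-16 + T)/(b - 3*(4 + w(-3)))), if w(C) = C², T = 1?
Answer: 7047/4 ≈ 1761.8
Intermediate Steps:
b = -21 (b = -5 - 16 = -21)
87*(20 + (-16 + T)/(b - 3*(4 + w(-3)))) = 87*(20 + (-16 + 1)/(-21 - 3*(4 + (-3)²))) = 87*(20 - 15/(-21 - 3*(4 + 9))) = 87*(20 - 15/(-21 - 3*13)) = 87*(20 - 15/(-21 - 39)) = 87*(20 - 15/(-60)) = 87*(20 - 15*(-1/60)) = 87*(20 + ¼) = 87*(81/4) = 7047/4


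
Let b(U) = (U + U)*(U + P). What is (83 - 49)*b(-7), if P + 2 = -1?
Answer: 4760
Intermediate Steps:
P = -3 (P = -2 - 1 = -3)
b(U) = 2*U*(-3 + U) (b(U) = (U + U)*(U - 3) = (2*U)*(-3 + U) = 2*U*(-3 + U))
(83 - 49)*b(-7) = (83 - 49)*(2*(-7)*(-3 - 7)) = 34*(2*(-7)*(-10)) = 34*140 = 4760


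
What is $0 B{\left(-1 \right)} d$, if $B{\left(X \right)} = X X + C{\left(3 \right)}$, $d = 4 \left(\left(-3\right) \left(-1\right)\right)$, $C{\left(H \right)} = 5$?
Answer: $0$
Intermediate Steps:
$d = 12$ ($d = 4 \cdot 3 = 12$)
$B{\left(X \right)} = 5 + X^{2}$ ($B{\left(X \right)} = X X + 5 = X^{2} + 5 = 5 + X^{2}$)
$0 B{\left(-1 \right)} d = 0 \left(5 + \left(-1\right)^{2}\right) 12 = 0 \left(5 + 1\right) 12 = 0 \cdot 6 \cdot 12 = 0 \cdot 12 = 0$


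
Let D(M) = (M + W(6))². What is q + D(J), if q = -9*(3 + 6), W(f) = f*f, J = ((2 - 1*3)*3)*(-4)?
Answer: 2223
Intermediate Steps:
J = 12 (J = ((2 - 3)*3)*(-4) = -1*3*(-4) = -3*(-4) = 12)
W(f) = f²
D(M) = (36 + M)² (D(M) = (M + 6²)² = (M + 36)² = (36 + M)²)
q = -81 (q = -9*9 = -81)
q + D(J) = -81 + (36 + 12)² = -81 + 48² = -81 + 2304 = 2223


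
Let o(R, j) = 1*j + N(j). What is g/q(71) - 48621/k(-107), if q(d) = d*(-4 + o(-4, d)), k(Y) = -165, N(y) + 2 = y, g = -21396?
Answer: 38829503/132770 ≈ 292.46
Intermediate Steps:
N(y) = -2 + y
o(R, j) = -2 + 2*j (o(R, j) = 1*j + (-2 + j) = j + (-2 + j) = -2 + 2*j)
q(d) = d*(-6 + 2*d) (q(d) = d*(-4 + (-2 + 2*d)) = d*(-6 + 2*d))
g/q(71) - 48621/k(-107) = -21396*1/(142*(-3 + 71)) - 48621/(-165) = -21396/(2*71*68) - 48621*(-1/165) = -21396/9656 + 16207/55 = -21396*1/9656 + 16207/55 = -5349/2414 + 16207/55 = 38829503/132770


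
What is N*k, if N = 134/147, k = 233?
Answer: 31222/147 ≈ 212.39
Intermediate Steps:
N = 134/147 (N = 134*(1/147) = 134/147 ≈ 0.91156)
N*k = (134/147)*233 = 31222/147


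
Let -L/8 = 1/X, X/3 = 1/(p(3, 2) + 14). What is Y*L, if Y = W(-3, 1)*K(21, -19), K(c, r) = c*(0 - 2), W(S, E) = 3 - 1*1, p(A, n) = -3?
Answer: 2464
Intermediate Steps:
X = 3/11 (X = 3/(-3 + 14) = 3/11 ≈ 0.27273)
W(S, E) = 2 (W(S, E) = 3 - 1 = 2)
K(c, r) = -2*c (K(c, r) = c*(-2) = -2*c)
Y = -84 (Y = 2*(-2*21) = 2*(-42) = -84)
L = -88/3 (L = -8/3/11 = -8*11/3 = -88/3 ≈ -29.333)
Y*L = -84*(-88/3) = 2464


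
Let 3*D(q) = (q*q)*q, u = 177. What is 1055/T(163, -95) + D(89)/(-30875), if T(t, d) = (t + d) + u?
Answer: -14999606/4538625 ≈ -3.3049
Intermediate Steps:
D(q) = q³/3 (D(q) = ((q*q)*q)/3 = (q²*q)/3 = q³/3)
T(t, d) = 177 + d + t (T(t, d) = (t + d) + 177 = (d + t) + 177 = 177 + d + t)
1055/T(163, -95) + D(89)/(-30875) = 1055/(177 - 95 + 163) + ((⅓)*89³)/(-30875) = 1055/245 + ((⅓)*704969)*(-1/30875) = 1055*(1/245) + (704969/3)*(-1/30875) = 211/49 - 704969/92625 = -14999606/4538625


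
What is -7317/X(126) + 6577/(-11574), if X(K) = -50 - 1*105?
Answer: 83667523/1793970 ≈ 46.638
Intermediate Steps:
X(K) = -155 (X(K) = -50 - 105 = -155)
-7317/X(126) + 6577/(-11574) = -7317/(-155) + 6577/(-11574) = -7317*(-1/155) + 6577*(-1/11574) = 7317/155 - 6577/11574 = 83667523/1793970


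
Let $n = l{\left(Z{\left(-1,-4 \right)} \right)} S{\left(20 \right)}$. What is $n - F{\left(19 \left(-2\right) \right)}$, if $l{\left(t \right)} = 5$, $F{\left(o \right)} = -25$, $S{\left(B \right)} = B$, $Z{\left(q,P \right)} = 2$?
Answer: $125$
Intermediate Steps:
$n = 100$ ($n = 5 \cdot 20 = 100$)
$n - F{\left(19 \left(-2\right) \right)} = 100 - -25 = 100 + 25 = 125$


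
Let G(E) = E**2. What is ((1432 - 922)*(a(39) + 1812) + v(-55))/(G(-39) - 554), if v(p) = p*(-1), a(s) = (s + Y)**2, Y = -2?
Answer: 1622365/967 ≈ 1677.7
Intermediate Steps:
a(s) = (-2 + s)**2 (a(s) = (s - 2)**2 = (-2 + s)**2)
v(p) = -p
((1432 - 922)*(a(39) + 1812) + v(-55))/(G(-39) - 554) = ((1432 - 922)*((-2 + 39)**2 + 1812) - 1*(-55))/((-39)**2 - 554) = (510*(37**2 + 1812) + 55)/(1521 - 554) = (510*(1369 + 1812) + 55)/967 = (510*3181 + 55)*(1/967) = (1622310 + 55)*(1/967) = 1622365*(1/967) = 1622365/967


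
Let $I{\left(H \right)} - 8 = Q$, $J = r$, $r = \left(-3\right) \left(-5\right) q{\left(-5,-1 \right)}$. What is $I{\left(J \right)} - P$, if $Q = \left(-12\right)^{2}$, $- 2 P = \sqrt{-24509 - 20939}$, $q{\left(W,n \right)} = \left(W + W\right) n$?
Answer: $152 + i \sqrt{11362} \approx 152.0 + 106.59 i$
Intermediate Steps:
$q{\left(W,n \right)} = 2 W n$
$P = - i \sqrt{11362}$ ($P = - \frac{\sqrt{-24509 - 20939}}{2} = - \frac{\sqrt{-45448}}{2} = - \frac{2 i \sqrt{11362}}{2} = - i \sqrt{11362} \approx - 106.59 i$)
$r = 150$ ($r = \left(-3\right) \left(-5\right) 2 \left(-5\right) \left(-1\right) = 15 \cdot 10 = 150$)
$Q = 144$
$J = 150$
$I{\left(H \right)} = 152$ ($I{\left(H \right)} = 8 + 144 = 152$)
$I{\left(J \right)} - P = 152 - - i \sqrt{11362} = 152 + i \sqrt{11362}$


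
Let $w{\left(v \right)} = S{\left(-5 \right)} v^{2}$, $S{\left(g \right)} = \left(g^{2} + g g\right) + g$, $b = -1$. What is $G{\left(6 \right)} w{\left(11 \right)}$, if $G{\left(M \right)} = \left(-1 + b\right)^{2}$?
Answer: $21780$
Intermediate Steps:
$S{\left(g \right)} = g + 2 g^{2}$ ($S{\left(g \right)} = \left(g^{2} + g^{2}\right) + g = 2 g^{2} + g = g + 2 g^{2}$)
$w{\left(v \right)} = 45 v^{2}$ ($w{\left(v \right)} = - 5 \left(1 + 2 \left(-5\right)\right) v^{2} = - 5 \left(1 - 10\right) v^{2} = \left(-5\right) \left(-9\right) v^{2} = 45 v^{2}$)
$G{\left(M \right)} = 4$ ($G{\left(M \right)} = \left(-1 - 1\right)^{2} = \left(-2\right)^{2} = 4$)
$G{\left(6 \right)} w{\left(11 \right)} = 4 \cdot 45 \cdot 11^{2} = 4 \cdot 45 \cdot 121 = 4 \cdot 5445 = 21780$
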